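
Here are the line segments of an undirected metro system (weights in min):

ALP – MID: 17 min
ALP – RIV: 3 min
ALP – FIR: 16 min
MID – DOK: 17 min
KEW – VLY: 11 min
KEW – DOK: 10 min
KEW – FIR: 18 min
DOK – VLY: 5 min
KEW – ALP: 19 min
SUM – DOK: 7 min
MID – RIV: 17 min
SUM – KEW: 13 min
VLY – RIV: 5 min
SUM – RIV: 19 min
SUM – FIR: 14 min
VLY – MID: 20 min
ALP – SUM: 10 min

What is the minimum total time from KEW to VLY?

Candidate routes:
KEW - DOK - VLY: 10+5 = 15
KEW - VLY: 11 = 11
KEW - SUM - DOK - VLY: 13+7+5 = 25
The minimum is 11 min via KEW - VLY.

11 min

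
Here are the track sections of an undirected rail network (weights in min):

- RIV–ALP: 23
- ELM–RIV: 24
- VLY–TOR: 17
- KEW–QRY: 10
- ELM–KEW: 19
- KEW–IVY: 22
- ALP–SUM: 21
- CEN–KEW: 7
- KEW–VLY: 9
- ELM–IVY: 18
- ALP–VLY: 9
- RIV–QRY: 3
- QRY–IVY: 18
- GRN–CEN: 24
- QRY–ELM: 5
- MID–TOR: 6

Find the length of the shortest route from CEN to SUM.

Candidate routes:
CEN - KEW - VLY - ALP - SUM: 7+9+9+21 = 46
CEN - KEW - QRY - RIV - ALP - SUM: 7+10+3+23+21 = 64
CEN - KEW - QRY - ELM - RIV - ALP - SUM: 7+10+5+24+23+21 = 90
CEN - KEW - ELM - QRY - RIV - ALP - SUM: 7+19+5+3+23+21 = 78
The minimum is 46 min via CEN - KEW - VLY - ALP - SUM.

46 min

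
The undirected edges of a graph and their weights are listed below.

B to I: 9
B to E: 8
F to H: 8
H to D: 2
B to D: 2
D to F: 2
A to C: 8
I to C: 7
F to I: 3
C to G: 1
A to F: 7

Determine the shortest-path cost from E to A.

19

Running Dijkstra from E:
E: 0
B: 8  (via E)
D: 10  (via B)
F: 12  (via D)
H: 12  (via D)
I: 15  (via F)
A: 19  (via F)
Shortest route: E–B–D–F–A = 19.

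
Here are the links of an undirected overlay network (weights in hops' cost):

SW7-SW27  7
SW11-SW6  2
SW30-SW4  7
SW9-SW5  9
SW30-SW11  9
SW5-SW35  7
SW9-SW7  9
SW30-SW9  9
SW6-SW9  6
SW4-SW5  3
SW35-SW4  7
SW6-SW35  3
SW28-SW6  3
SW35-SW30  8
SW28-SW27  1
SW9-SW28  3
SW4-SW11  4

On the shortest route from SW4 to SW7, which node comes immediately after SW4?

Candidate routes:
SW4 → SW35 → SW6 → SW28 → SW27 → SW7: 7+3+3+1+7 = 21
SW4 → SW11 → SW6 → SW28 → SW27 → SW7: 4+2+3+1+7 = 17
The minimum is 17 hops' cost via SW4 → SW11 → SW6 → SW28 → SW27 → SW7.
So from SW4 the first move is to SW11.

SW11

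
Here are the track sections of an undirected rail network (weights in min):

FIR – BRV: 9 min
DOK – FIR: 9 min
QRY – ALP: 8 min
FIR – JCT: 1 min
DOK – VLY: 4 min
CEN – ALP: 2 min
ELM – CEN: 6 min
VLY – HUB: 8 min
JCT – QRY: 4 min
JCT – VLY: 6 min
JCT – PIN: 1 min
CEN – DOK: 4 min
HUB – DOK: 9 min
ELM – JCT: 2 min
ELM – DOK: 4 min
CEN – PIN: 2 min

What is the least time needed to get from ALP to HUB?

Settle nodes by increasing distance from ALP:
ALP: 0
CEN: 2  (via ALP)
PIN: 4  (via CEN)
JCT: 5  (via PIN)
DOK: 6  (via CEN)
FIR: 6  (via JCT)
ELM: 7  (via JCT)
QRY: 8  (via ALP)
VLY: 10  (via DOK)
BRV: 15  (via FIR)
HUB: 15  (via DOK)
Shortest route: ALP–CEN–DOK–HUB = 15 min.

15 min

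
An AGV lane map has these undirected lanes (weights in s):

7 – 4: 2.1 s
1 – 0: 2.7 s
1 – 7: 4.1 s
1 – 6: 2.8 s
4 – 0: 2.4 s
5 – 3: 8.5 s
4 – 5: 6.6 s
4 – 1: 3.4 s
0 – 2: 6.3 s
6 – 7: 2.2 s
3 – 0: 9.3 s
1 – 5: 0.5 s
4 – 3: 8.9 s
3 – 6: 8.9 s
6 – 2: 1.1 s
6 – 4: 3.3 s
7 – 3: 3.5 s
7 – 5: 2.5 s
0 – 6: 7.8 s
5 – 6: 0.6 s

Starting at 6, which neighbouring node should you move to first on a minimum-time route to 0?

Candidate routes:
6 → 1 → 0: 2.8+2.7 = 5.5
6 → 5 → 1 → 0: 0.6+0.5+2.7 = 3.8
Cheapest is 6 → 5 → 1 → 0 at 3.8 s.
So from 6 the first move is to 5.

5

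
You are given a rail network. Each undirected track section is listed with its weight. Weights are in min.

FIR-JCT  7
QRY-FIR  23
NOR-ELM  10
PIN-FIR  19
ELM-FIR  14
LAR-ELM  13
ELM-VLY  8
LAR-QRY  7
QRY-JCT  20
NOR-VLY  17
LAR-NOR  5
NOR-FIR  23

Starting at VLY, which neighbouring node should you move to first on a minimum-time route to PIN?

ELM

Enumerating some paths:
VLY - NOR - ELM - FIR - PIN: 17+10+14+19 = 60
VLY - ELM - FIR - PIN: 8+14+19 = 41
VLY - NOR - FIR - PIN: 17+23+19 = 59
Cheapest is VLY - ELM - FIR - PIN at 41 min.
So from VLY the first move is to ELM.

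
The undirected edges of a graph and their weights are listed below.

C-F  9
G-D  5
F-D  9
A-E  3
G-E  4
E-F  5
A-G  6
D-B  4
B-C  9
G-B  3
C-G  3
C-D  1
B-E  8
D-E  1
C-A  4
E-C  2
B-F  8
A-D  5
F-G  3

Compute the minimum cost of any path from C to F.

6

Enumerating some paths:
C–G–F: 3+3 = 6
C–E–F: 2+5 = 7
The minimum is 6 via C–G–F.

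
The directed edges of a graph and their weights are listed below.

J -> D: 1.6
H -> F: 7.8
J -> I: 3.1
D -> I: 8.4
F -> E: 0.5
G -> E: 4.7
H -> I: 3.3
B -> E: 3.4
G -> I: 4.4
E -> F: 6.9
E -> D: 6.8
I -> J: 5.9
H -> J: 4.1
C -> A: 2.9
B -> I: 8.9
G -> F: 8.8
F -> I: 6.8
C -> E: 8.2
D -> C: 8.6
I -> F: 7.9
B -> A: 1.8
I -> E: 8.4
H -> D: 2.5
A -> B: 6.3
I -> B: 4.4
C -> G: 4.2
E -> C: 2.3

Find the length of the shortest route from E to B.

11.5

Running Dijkstra from E:
E: 0
C: 2.3  (via E)
A: 5.2  (via C)
G: 6.5  (via C)
D: 6.8  (via E)
F: 6.9  (via E)
I: 10.9  (via G)
B: 11.5  (via A)
Shortest route: E → C → A → B = 11.5.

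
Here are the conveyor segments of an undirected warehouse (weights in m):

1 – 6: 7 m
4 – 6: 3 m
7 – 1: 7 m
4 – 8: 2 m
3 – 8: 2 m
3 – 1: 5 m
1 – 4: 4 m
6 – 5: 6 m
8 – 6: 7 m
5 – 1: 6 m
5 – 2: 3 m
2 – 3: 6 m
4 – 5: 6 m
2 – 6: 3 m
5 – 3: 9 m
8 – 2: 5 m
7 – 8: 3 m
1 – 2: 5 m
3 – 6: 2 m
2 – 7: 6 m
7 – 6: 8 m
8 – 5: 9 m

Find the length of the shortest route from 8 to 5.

8 m

Compare a few routes:
8 - 4 - 5: 2+6 = 8
8 - 3 - 6 - 2 - 5: 2+2+3+3 = 10
8 - 5: 9 = 9
Cheapest is 8 - 4 - 5 at 8 m.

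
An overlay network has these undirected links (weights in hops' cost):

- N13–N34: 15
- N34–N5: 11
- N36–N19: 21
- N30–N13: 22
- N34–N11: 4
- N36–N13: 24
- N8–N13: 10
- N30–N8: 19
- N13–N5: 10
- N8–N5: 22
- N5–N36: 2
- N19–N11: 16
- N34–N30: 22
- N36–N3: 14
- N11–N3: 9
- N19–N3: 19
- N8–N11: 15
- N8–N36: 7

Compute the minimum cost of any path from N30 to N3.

Running Dijkstra from N30:
N30: 0
N8: 19  (via N30)
N34: 22  (via N30)
N13: 22  (via N30)
N36: 26  (via N8)
N11: 26  (via N34)
N5: 28  (via N36)
N3: 35  (via N11)
Shortest route: N30 → N34 → N11 → N3 = 35 hops' cost.

35 hops' cost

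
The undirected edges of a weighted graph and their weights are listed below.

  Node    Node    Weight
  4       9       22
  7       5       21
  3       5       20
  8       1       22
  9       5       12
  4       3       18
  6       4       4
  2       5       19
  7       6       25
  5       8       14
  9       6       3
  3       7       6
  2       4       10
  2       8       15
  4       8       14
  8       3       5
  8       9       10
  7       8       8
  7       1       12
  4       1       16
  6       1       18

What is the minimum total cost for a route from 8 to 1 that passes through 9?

31

Shortest 8→9: 8 → 9 = 10
Shortest 9→1: 9 → 6 → 1 = 21
Total via 9: 10 + 21 = 31.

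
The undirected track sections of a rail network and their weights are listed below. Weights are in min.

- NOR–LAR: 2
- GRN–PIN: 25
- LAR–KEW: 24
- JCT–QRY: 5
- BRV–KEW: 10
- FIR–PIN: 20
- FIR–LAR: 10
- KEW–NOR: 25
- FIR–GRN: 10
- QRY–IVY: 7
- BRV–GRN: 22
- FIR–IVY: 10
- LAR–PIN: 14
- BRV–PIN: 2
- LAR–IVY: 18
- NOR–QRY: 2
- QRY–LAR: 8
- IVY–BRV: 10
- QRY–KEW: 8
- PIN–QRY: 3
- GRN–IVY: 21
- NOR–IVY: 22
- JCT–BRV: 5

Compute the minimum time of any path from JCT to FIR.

Settle nodes by increasing distance from JCT:
JCT: 0
BRV: 5  (via JCT)
QRY: 5  (via JCT)
NOR: 7  (via QRY)
PIN: 7  (via BRV)
LAR: 9  (via NOR)
IVY: 12  (via QRY)
KEW: 13  (via QRY)
FIR: 19  (via LAR)
Shortest route: JCT → QRY → NOR → LAR → FIR = 19 min.

19 min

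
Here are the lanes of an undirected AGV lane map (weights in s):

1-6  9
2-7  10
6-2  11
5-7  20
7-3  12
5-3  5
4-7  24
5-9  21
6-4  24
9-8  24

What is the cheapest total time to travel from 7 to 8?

Candidate routes:
7 - 5 - 9 - 8: 20+21+24 = 65
7 - 3 - 5 - 9 - 8: 12+5+21+24 = 62
The minimum is 62 s via 7 - 3 - 5 - 9 - 8.

62 s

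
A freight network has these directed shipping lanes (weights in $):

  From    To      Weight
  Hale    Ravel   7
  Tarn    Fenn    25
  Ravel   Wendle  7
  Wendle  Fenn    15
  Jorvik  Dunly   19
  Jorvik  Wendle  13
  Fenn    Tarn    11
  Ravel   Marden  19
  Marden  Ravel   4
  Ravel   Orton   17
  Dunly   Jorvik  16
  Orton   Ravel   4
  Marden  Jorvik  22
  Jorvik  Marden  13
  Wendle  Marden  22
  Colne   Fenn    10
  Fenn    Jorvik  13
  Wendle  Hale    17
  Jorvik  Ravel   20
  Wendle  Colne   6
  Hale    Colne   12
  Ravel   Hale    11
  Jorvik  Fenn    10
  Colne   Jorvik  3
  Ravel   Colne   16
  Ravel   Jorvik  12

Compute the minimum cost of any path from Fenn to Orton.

$47

Settle nodes by increasing distance from Fenn:
Fenn: 0
Tarn: 11  (via Fenn)
Jorvik: 13  (via Fenn)
Wendle: 26  (via Jorvik)
Marden: 26  (via Jorvik)
Ravel: 30  (via Marden)
Colne: 32  (via Wendle)
Dunly: 32  (via Jorvik)
Hale: 41  (via Ravel)
Orton: 47  (via Ravel)
Shortest route: Fenn–Jorvik–Marden–Ravel–Orton = $47.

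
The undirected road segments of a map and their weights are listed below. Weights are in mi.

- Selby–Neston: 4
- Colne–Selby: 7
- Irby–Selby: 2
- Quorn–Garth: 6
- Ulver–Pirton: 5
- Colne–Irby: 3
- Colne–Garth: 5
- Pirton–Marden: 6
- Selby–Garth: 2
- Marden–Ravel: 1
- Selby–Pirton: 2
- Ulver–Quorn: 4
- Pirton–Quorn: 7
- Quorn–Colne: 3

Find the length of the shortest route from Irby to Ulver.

9 mi

Enumerating some paths:
Irby–Selby–Pirton–Ulver: 2+2+5 = 9
Irby–Selby–Garth–Quorn–Ulver: 2+2+6+4 = 14
Irby–Colne–Quorn–Ulver: 3+3+4 = 10
Cheapest is Irby–Selby–Pirton–Ulver at 9 mi.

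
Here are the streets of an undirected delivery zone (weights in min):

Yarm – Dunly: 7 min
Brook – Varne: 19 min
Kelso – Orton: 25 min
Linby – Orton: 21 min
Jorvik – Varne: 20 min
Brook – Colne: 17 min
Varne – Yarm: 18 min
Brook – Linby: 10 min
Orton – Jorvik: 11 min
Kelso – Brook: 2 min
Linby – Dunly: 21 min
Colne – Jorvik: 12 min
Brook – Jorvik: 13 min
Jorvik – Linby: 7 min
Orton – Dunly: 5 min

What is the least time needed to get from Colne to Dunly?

Enumerating some paths:
Colne–Jorvik–Linby–Dunly: 12+7+21 = 40
Colne–Jorvik–Orton–Dunly: 12+11+5 = 28
The minimum is 28 min via Colne–Jorvik–Orton–Dunly.

28 min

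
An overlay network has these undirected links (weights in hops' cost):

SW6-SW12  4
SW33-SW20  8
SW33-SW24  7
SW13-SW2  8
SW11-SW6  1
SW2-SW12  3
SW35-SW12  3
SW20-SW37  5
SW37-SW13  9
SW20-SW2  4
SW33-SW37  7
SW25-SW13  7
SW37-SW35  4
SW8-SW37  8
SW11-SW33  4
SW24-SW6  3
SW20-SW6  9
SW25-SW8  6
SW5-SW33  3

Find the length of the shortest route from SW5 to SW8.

18 hops' cost

Candidate routes:
SW5 → SW33 → SW20 → SW37 → SW8: 3+8+5+8 = 24
SW5 → SW33 → SW11 → SW6 → SW20 → SW37 → SW8: 3+4+1+9+5+8 = 30
SW5 → SW33 → SW37 → SW8: 3+7+8 = 18
SW5 → SW33 → SW11 → SW6 → SW12 → SW35 → SW37 → SW8: 3+4+1+4+3+4+8 = 27
The minimum is 18 hops' cost via SW5 → SW33 → SW37 → SW8.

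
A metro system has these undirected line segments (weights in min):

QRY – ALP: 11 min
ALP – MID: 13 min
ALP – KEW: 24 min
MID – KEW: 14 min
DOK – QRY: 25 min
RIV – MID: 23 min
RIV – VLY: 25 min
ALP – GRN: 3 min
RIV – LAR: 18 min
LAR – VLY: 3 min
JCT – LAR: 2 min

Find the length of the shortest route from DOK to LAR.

Running Dijkstra from DOK:
DOK: 0
QRY: 25  (via DOK)
ALP: 36  (via QRY)
GRN: 39  (via ALP)
MID: 49  (via ALP)
KEW: 60  (via ALP)
RIV: 72  (via MID)
LAR: 90  (via RIV)
Shortest route: DOK–QRY–ALP–MID–RIV–LAR = 90 min.

90 min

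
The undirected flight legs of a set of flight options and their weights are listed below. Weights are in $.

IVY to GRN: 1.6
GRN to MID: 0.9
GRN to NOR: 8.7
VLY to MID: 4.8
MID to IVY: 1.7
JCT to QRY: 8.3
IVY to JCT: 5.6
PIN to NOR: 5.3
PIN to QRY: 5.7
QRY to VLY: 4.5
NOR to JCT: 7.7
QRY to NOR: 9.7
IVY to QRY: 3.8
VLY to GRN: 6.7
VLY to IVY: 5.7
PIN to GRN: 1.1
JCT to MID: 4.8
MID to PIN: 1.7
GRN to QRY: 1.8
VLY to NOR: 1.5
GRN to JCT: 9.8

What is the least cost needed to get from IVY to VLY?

$5.7

Enumerating some paths:
IVY - VLY: 5.7 = 5.7
IVY - MID - VLY: 1.7+4.8 = 6.5
The minimum is $5.7 via IVY - VLY.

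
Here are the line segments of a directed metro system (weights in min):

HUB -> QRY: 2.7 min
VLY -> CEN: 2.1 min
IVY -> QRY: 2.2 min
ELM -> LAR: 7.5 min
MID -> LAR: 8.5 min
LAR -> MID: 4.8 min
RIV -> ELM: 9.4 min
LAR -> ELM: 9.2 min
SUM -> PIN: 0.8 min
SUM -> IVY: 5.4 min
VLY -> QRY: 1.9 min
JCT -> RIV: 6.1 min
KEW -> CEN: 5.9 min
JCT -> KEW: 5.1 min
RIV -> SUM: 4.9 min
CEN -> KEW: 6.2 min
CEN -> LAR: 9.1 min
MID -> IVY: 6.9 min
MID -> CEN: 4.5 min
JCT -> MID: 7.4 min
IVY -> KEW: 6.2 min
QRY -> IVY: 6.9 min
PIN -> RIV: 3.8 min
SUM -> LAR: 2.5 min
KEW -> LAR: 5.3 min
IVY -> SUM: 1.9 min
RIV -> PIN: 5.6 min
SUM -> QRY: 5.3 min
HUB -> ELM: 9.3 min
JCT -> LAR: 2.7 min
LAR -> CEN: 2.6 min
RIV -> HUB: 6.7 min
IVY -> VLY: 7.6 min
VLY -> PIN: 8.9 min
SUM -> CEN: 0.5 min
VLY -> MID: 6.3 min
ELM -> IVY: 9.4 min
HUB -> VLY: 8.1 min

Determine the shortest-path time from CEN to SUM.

Running Dijkstra from CEN:
CEN: 0
KEW: 6.2  (via CEN)
LAR: 9.1  (via CEN)
MID: 13.9  (via LAR)
ELM: 18.3  (via LAR)
IVY: 20.8  (via MID)
SUM: 22.7  (via IVY)
Shortest route: CEN → LAR → MID → IVY → SUM = 22.7 min.

22.7 min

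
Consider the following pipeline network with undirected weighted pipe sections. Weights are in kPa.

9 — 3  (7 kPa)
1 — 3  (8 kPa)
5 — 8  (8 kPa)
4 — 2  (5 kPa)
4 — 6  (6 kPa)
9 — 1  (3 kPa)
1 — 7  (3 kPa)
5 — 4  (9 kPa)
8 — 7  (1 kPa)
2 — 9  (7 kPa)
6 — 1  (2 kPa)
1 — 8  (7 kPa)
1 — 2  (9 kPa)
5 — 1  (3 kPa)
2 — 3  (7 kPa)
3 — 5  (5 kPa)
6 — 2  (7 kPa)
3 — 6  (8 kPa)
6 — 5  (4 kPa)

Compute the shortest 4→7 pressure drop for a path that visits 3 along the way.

23 kPa

Best 4 to 3: 4–2–3 costing 12
Best 3 to 7: 3–1–7 costing 11
Total via 3: 12 + 11 = 23 kPa.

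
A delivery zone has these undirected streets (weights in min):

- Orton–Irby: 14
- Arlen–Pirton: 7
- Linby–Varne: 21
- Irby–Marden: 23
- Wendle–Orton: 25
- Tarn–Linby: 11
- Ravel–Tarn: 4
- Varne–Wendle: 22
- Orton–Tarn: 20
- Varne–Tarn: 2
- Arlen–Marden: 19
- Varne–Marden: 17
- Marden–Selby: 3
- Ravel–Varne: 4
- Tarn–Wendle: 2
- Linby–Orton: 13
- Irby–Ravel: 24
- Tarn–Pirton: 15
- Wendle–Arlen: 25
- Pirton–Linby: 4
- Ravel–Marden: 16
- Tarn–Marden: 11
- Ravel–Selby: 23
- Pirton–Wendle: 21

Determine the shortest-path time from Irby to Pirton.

31 min

Shortest distances from Irby:
Irby: 0
Orton: 14  (via Irby)
Marden: 23  (via Irby)
Ravel: 24  (via Irby)
Selby: 26  (via Marden)
Linby: 27  (via Orton)
Tarn: 28  (via Ravel)
Varne: 28  (via Ravel)
Wendle: 30  (via Tarn)
Pirton: 31  (via Linby)
Shortest route: Irby–Orton–Linby–Pirton = 31 min.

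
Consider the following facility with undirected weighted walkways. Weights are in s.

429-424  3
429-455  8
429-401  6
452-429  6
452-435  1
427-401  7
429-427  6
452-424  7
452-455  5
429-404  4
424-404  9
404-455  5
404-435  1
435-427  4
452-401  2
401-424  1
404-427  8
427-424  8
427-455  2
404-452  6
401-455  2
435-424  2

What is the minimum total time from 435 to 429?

Enumerating some paths:
435 - 404 - 429: 1+4 = 5
435 - 452 - 401 - 424 - 429: 1+2+1+3 = 7
The minimum is 5 s via 435 - 404 - 429.

5 s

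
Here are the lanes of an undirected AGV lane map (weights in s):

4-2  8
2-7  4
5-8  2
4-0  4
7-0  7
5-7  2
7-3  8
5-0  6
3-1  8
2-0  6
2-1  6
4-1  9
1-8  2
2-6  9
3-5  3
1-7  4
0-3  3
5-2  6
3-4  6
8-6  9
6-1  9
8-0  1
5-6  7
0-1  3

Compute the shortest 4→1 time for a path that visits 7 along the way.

Shortest 4→7: 4–0–8–5–7 = 9
Best 7 to 1: 7–1 costing 4
Total via 7: 9 + 4 = 13 s.

13 s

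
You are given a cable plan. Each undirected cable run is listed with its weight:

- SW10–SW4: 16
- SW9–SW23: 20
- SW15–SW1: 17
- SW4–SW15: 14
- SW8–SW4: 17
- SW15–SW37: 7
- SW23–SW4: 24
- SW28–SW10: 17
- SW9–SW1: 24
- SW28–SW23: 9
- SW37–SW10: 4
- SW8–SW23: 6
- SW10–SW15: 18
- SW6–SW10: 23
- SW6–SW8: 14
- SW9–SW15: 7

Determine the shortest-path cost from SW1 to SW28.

Enumerating some paths:
SW1 → SW15 → SW9 → SW23 → SW28: 17+7+20+9 = 53
SW1 → SW15 → SW10 → SW28: 17+18+17 = 52
SW1 → SW15 → SW37 → SW10 → SW28: 17+7+4+17 = 45
The minimum is 45 via SW1 → SW15 → SW37 → SW10 → SW28.

45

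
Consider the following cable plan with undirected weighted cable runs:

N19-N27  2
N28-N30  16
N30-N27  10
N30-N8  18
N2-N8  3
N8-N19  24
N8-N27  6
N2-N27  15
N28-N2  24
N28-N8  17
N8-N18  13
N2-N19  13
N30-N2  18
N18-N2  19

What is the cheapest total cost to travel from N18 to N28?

30

Enumerating some paths:
N18 → N2 → N8 → N28: 19+3+17 = 39
N18 → N8 → N28: 13+17 = 30
Cheapest is N18 → N8 → N28 at 30.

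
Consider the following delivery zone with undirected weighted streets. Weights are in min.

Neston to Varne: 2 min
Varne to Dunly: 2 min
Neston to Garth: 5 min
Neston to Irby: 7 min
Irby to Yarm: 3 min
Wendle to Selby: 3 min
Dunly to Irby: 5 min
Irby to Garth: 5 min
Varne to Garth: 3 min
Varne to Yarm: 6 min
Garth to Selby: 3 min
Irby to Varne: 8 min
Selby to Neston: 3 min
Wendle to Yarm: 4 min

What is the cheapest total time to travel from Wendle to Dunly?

Enumerating some paths:
Wendle → Selby → Neston → Varne → Dunly: 3+3+2+2 = 10
Wendle → Selby → Garth → Varne → Dunly: 3+3+3+2 = 11
Cheapest is Wendle → Selby → Neston → Varne → Dunly at 10 min.

10 min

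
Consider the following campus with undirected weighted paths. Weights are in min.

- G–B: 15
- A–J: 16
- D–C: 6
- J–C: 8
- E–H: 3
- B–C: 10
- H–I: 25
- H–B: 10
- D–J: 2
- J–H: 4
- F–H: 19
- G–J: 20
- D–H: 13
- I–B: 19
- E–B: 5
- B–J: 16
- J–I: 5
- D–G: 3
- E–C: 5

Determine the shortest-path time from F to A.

39 min

Settle nodes by increasing distance from F:
F: 0
H: 19  (via F)
E: 22  (via H)
J: 23  (via H)
D: 25  (via J)
B: 27  (via E)
C: 27  (via E)
G: 28  (via D)
I: 28  (via J)
A: 39  (via J)
Shortest route: F → H → J → A = 39 min.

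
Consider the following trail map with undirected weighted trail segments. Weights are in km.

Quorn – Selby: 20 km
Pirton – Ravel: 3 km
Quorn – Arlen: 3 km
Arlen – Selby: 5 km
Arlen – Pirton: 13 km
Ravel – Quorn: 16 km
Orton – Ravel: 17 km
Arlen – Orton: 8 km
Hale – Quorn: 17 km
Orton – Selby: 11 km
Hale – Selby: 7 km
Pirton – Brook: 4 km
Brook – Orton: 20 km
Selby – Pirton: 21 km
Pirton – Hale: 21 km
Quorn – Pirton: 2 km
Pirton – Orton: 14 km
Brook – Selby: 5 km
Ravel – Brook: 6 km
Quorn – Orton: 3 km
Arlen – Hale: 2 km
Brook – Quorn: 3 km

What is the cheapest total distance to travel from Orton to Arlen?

Enumerating some paths:
Orton–Quorn–Arlen: 3+3 = 6
Orton–Arlen: 8 = 8
Cheapest is Orton–Quorn–Arlen at 6 km.

6 km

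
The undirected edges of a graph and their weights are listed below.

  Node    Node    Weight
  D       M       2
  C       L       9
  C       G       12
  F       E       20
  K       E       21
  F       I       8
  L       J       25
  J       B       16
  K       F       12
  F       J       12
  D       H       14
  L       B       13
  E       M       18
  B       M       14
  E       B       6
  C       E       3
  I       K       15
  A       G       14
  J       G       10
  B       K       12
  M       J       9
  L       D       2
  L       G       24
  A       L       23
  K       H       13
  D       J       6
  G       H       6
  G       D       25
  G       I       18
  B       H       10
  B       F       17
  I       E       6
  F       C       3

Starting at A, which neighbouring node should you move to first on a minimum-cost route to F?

Compare a few routes:
A - G - C - F: 14+12+3 = 29
A - G - J - F: 14+10+12 = 36
A - L - C - F: 23+9+3 = 35
Cheapest is A - G - C - F at 29.
So from A the first move is to G.

G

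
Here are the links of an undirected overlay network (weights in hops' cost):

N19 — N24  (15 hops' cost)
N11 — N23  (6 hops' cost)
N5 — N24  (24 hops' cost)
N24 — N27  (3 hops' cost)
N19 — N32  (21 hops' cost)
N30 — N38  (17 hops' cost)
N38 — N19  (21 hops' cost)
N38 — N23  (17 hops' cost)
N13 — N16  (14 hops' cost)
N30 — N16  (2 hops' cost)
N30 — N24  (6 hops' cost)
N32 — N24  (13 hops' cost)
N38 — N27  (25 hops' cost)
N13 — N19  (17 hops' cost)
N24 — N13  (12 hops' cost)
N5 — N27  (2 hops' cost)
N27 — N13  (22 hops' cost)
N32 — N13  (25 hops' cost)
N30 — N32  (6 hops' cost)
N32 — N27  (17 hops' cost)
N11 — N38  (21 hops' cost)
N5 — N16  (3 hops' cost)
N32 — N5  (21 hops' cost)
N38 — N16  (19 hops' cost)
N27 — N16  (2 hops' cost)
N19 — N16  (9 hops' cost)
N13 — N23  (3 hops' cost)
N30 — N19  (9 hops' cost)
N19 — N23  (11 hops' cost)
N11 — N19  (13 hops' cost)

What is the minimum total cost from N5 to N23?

20 hops' cost

Shortest distances from N5:
N5: 0
N27: 2  (via N5)
N16: 3  (via N5)
N30: 5  (via N16)
N24: 5  (via N27)
N32: 11  (via N30)
N19: 12  (via N16)
N13: 17  (via N16)
N23: 20  (via N13)
Shortest route: N5 → N16 → N13 → N23 = 20 hops' cost.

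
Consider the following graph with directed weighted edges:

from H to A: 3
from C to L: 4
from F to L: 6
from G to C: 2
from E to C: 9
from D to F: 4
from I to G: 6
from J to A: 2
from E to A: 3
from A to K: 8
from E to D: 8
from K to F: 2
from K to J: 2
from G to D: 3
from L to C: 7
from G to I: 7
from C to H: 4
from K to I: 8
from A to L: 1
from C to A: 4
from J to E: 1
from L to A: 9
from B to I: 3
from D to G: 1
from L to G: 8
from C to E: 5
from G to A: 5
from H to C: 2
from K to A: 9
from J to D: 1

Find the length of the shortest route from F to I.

Running Dijkstra from F:
F: 0
L: 6  (via F)
C: 13  (via L)
G: 14  (via L)
A: 15  (via L)
D: 17  (via G)
H: 17  (via C)
E: 18  (via C)
I: 21  (via G)
Shortest route: F–L–G–I = 21.

21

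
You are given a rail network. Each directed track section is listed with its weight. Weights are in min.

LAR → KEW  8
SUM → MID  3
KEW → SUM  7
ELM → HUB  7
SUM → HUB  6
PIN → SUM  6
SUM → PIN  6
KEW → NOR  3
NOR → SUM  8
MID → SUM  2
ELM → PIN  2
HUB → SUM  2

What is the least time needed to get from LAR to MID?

18 min

Compare a few routes:
LAR–KEW–SUM–MID: 8+7+3 = 18
LAR–KEW–NOR–SUM–MID: 8+3+8+3 = 22
The minimum is 18 min via LAR–KEW–SUM–MID.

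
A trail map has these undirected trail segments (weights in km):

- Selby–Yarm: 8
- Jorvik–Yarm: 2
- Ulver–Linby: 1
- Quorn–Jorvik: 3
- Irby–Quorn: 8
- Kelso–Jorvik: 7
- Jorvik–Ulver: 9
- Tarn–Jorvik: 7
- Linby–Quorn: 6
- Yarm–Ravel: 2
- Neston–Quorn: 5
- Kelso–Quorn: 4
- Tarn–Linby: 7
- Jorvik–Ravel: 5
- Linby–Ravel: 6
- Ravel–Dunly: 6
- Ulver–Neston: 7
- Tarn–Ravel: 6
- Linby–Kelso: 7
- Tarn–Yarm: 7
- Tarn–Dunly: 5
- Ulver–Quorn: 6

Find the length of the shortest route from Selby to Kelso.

17 km

Compare a few routes:
Selby → Yarm → Jorvik → Kelso: 8+2+7 = 17
Selby → Yarm → Ravel → Jorvik → Kelso: 8+2+5+7 = 22
Cheapest is Selby → Yarm → Jorvik → Kelso at 17 km.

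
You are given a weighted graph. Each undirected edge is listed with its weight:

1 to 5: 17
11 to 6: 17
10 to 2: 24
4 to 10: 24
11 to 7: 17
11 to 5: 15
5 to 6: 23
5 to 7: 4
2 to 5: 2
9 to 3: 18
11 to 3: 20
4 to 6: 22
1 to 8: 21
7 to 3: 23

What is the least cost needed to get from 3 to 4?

Candidate routes:
3 - 7 - 5 - 2 - 10 - 4: 23+4+2+24+24 = 77
3 - 11 - 6 - 4: 20+17+22 = 59
3 - 7 - 5 - 6 - 4: 23+4+23+22 = 72
The minimum is 59 via 3 - 11 - 6 - 4.

59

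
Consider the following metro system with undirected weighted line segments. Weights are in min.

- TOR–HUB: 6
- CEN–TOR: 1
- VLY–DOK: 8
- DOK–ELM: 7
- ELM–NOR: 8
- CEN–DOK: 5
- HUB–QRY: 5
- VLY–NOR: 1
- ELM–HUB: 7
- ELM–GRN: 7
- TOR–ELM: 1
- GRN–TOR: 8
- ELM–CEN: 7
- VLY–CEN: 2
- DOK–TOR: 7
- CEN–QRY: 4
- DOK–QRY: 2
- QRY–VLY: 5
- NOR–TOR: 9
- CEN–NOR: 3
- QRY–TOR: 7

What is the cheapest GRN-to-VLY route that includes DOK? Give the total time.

21 min

Shortest GRN→DOK: GRN–ELM–DOK = 14
Best DOK to VLY: DOK–QRY–VLY costing 7
Total via DOK: 14 + 7 = 21 min.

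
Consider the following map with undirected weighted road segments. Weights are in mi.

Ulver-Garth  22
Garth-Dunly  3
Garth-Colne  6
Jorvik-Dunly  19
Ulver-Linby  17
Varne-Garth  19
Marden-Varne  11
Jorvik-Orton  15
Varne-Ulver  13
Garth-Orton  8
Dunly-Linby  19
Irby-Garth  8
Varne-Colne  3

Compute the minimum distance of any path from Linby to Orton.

30 mi

Compare a few routes:
Linby → Dunly → Garth → Orton: 19+3+8 = 30
Linby → Ulver → Varne → Colne → Garth → Orton: 17+13+3+6+8 = 47
Linby → Dunly → Jorvik → Orton: 19+19+15 = 53
Linby → Ulver → Garth → Orton: 17+22+8 = 47
The minimum is 30 mi via Linby → Dunly → Garth → Orton.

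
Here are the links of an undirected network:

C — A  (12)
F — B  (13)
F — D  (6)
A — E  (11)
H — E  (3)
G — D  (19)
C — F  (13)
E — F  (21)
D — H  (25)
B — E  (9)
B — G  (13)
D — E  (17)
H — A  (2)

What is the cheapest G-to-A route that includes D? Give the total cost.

41

Shortest G→D: G–D = 19
Best D to A: D–E–H–A costing 22
Total via D: 19 + 22 = 41.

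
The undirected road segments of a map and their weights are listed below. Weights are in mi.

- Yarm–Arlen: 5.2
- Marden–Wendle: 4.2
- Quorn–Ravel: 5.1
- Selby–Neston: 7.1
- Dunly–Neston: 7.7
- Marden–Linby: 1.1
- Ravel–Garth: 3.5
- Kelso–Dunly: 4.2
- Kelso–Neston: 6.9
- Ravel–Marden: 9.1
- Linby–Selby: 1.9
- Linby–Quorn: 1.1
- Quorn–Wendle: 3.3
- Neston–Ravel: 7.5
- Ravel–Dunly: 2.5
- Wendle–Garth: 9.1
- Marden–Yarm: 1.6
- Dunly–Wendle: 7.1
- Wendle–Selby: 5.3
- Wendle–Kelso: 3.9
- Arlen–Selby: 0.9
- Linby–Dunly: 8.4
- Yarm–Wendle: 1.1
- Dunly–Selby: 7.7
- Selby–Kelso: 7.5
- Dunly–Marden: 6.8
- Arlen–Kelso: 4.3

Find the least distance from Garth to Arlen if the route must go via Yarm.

Shortest Garth→Yarm: Garth–Wendle–Yarm = 10.2
Best Yarm to Arlen: Yarm–Arlen costing 5.2
Total via Yarm: 10.2 + 5.2 = 15.4 mi.

15.4 mi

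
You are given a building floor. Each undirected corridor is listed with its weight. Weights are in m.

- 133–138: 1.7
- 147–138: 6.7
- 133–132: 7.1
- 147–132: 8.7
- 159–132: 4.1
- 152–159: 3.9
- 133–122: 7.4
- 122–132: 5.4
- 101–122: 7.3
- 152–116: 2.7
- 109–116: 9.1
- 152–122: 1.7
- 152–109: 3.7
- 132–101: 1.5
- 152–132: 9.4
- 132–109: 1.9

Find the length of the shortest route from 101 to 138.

10.3 m

Shortest distances from 101:
101: 0
132: 1.5  (via 101)
109: 3.4  (via 132)
159: 5.6  (via 132)
122: 6.9  (via 132)
152: 7.1  (via 109)
133: 8.6  (via 132)
116: 9.8  (via 152)
147: 10.2  (via 132)
138: 10.3  (via 133)
Shortest route: 101 → 132 → 133 → 138 = 10.3 m.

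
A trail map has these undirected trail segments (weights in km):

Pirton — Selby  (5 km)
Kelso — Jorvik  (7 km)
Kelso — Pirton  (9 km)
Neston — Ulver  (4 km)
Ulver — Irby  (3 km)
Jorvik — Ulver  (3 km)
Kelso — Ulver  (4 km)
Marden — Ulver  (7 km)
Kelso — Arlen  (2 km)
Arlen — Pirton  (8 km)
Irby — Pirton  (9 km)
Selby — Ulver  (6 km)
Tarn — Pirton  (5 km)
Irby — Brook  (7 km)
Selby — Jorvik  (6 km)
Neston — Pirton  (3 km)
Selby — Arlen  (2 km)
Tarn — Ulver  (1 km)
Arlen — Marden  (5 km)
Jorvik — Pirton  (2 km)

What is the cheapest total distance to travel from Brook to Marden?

Running Dijkstra from Brook:
Brook: 0
Irby: 7  (via Brook)
Ulver: 10  (via Irby)
Tarn: 11  (via Ulver)
Jorvik: 13  (via Ulver)
Neston: 14  (via Ulver)
Kelso: 14  (via Ulver)
Pirton: 15  (via Jorvik)
Selby: 16  (via Ulver)
Arlen: 16  (via Kelso)
Marden: 17  (via Ulver)
Shortest route: Brook–Irby–Ulver–Marden = 17 km.

17 km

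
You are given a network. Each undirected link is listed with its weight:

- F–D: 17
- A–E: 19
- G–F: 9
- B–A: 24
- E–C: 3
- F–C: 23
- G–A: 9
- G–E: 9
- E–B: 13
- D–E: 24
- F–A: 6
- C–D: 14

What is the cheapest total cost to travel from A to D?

Enumerating some paths:
A - G - F - D: 9+9+17 = 35
A - F - D: 6+17 = 23
A - G - E - C - D: 9+9+3+14 = 35
Cheapest is A - F - D at 23.

23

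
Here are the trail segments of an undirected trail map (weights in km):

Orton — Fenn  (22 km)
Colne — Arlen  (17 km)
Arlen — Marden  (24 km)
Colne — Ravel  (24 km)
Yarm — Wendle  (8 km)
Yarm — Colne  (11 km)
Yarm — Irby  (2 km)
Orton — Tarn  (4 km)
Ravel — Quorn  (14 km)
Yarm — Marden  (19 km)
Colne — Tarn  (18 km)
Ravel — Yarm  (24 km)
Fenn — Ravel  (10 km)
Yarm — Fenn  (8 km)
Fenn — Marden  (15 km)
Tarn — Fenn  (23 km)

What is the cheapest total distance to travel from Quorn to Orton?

46 km

Settle nodes by increasing distance from Quorn:
Quorn: 0
Ravel: 14  (via Quorn)
Fenn: 24  (via Ravel)
Yarm: 32  (via Fenn)
Irby: 34  (via Yarm)
Colne: 38  (via Ravel)
Marden: 39  (via Fenn)
Wendle: 40  (via Yarm)
Orton: 46  (via Fenn)
Shortest route: Quorn–Ravel–Fenn–Orton = 46 km.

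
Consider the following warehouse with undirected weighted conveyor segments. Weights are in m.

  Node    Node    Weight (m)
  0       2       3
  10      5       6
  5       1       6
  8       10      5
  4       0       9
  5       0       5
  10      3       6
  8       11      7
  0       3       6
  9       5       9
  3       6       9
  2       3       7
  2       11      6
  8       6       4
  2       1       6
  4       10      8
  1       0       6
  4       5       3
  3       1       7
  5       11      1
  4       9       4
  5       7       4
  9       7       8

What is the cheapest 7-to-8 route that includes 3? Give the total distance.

26 m

Shortest 7→3: 7 → 5 → 0 → 3 = 15
Best 3 to 8: 3 → 10 → 8 costing 11
Total via 3: 15 + 11 = 26 m.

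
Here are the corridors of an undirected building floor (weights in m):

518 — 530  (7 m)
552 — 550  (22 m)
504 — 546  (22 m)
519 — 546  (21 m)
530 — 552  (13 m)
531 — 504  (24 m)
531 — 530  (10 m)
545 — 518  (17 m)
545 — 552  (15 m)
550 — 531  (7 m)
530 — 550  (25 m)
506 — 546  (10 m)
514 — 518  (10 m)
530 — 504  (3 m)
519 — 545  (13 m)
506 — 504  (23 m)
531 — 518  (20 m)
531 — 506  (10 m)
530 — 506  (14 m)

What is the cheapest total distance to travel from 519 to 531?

41 m

Candidate routes:
519 → 545 → 518 → 531: 13+17+20 = 50
519 → 546 → 506 → 531: 21+10+10 = 41
519 → 545 → 518 → 530 → 531: 13+17+7+10 = 47
The minimum is 41 m via 519 → 546 → 506 → 531.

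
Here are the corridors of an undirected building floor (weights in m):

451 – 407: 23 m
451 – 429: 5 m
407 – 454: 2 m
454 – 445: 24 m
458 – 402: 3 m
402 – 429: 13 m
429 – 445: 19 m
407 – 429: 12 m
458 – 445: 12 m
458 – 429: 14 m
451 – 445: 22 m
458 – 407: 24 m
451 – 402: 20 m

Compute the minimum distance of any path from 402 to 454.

Candidate routes:
402–429–407–454: 13+12+2 = 27
402–458–407–454: 3+24+2 = 29
The minimum is 27 m via 402–429–407–454.

27 m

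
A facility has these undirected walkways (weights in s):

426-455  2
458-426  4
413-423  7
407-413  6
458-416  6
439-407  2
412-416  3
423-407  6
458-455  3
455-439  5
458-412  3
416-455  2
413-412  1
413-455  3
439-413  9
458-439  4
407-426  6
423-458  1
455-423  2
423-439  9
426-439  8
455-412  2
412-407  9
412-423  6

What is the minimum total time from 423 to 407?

Enumerating some paths:
423 → 455 → 426 → 407: 2+2+6 = 10
423 → 458 → 439 → 407: 1+4+2 = 7
423 → 455 → 439 → 407: 2+5+2 = 9
423 → 407: 6 = 6
The minimum is 6 s via 423 → 407.

6 s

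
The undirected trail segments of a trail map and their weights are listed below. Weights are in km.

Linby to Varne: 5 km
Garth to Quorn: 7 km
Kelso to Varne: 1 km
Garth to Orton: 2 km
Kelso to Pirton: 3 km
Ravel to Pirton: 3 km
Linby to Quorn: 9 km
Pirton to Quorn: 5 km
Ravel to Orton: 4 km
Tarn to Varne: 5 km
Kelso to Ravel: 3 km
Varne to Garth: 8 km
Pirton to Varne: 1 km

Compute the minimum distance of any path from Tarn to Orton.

Compare a few routes:
Tarn–Varne–Kelso–Pirton–Ravel–Orton: 5+1+3+3+4 = 16
Tarn–Varne–Pirton–Kelso–Ravel–Orton: 5+1+3+3+4 = 16
Tarn–Varne–Garth–Orton: 5+8+2 = 15
Tarn–Varne–Pirton–Ravel–Orton: 5+1+3+4 = 13
The minimum is 13 km via Tarn–Varne–Pirton–Ravel–Orton.

13 km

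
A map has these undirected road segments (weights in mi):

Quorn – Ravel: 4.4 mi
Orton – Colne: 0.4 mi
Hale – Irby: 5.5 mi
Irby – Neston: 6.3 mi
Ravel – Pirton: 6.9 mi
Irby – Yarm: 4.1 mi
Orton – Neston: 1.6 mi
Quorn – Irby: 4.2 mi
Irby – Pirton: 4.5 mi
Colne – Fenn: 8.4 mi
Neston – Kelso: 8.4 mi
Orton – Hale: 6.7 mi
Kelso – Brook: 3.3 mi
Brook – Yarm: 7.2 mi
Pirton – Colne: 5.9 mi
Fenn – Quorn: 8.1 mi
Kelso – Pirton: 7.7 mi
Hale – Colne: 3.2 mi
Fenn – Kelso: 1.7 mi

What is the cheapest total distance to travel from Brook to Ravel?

17.5 mi

Compare a few routes:
Brook - Kelso - Pirton - Ravel: 3.3+7.7+6.9 = 17.9
Brook - Yarm - Irby - Quorn - Ravel: 7.2+4.1+4.2+4.4 = 19.9
Brook - Kelso - Fenn - Quorn - Ravel: 3.3+1.7+8.1+4.4 = 17.5
Brook - Yarm - Irby - Pirton - Ravel: 7.2+4.1+4.5+6.9 = 22.7
Cheapest is Brook - Kelso - Fenn - Quorn - Ravel at 17.5 mi.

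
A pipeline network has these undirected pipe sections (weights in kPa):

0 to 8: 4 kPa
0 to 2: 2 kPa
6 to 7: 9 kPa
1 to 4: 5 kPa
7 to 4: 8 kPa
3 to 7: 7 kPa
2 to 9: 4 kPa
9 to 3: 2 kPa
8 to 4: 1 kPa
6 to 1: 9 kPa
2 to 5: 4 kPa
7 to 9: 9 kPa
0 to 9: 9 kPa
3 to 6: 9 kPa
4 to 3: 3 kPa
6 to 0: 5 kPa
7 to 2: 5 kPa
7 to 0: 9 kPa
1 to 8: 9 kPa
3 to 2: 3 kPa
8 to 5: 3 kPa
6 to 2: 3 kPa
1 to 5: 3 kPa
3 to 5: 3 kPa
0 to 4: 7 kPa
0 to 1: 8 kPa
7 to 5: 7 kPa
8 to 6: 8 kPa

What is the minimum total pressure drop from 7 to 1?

10 kPa

Enumerating some paths:
7–3–5–1: 7+3+3 = 13
7–2–5–1: 5+4+3 = 12
7–5–1: 7+3 = 10
7–4–1: 8+5 = 13
Cheapest is 7–5–1 at 10 kPa.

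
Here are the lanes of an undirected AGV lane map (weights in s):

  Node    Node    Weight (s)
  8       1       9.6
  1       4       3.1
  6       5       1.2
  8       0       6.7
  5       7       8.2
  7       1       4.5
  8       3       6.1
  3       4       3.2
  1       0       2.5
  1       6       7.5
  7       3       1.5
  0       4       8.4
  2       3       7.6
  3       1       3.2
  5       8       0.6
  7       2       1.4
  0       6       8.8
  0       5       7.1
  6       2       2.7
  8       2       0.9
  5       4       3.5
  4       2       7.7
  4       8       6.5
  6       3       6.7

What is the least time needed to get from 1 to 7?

Candidate routes:
1–3–7: 3.2+1.5 = 4.7
1–7: 4.5 = 4.5
Cheapest is 1–7 at 4.5 s.

4.5 s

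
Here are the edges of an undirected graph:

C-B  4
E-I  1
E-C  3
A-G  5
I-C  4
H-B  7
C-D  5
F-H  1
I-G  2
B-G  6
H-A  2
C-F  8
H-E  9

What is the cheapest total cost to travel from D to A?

16

Running Dijkstra from D:
D: 0
C: 5  (via D)
E: 8  (via C)
B: 9  (via C)
I: 9  (via C)
G: 11  (via I)
F: 13  (via C)
H: 14  (via F)
A: 16  (via G)
Shortest route: D → C → I → G → A = 16.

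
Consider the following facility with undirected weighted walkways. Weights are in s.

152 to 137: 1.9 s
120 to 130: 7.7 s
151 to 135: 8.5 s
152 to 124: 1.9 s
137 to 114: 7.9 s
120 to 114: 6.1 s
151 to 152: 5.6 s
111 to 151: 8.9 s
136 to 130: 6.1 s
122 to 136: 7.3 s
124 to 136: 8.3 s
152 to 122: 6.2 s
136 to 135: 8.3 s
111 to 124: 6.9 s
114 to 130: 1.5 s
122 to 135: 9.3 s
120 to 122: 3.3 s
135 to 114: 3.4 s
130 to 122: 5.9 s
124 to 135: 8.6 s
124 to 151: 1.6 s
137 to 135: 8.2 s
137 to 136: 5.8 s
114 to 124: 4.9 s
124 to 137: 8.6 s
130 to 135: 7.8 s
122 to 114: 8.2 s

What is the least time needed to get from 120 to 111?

Settle nodes by increasing distance from 120:
120: 0
122: 3.3  (via 120)
114: 6.1  (via 120)
130: 7.6  (via 114)
152: 9.5  (via 122)
135: 9.5  (via 114)
136: 10.6  (via 122)
124: 11  (via 114)
137: 11.4  (via 152)
151: 12.6  (via 124)
111: 17.9  (via 124)
Shortest route: 120–114–124–111 = 17.9 s.

17.9 s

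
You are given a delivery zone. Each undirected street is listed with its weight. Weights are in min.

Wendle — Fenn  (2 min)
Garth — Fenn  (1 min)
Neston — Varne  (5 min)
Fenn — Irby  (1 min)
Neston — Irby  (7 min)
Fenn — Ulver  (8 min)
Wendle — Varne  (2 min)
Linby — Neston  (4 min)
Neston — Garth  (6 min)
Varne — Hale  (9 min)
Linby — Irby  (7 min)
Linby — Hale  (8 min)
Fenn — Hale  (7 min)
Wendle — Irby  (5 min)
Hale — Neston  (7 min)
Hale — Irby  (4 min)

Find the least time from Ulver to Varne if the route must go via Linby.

25 min

Best Ulver to Linby: Ulver → Fenn → Irby → Linby costing 16
Shortest Linby→Varne: Linby → Neston → Varne = 9
Total via Linby: 16 + 9 = 25 min.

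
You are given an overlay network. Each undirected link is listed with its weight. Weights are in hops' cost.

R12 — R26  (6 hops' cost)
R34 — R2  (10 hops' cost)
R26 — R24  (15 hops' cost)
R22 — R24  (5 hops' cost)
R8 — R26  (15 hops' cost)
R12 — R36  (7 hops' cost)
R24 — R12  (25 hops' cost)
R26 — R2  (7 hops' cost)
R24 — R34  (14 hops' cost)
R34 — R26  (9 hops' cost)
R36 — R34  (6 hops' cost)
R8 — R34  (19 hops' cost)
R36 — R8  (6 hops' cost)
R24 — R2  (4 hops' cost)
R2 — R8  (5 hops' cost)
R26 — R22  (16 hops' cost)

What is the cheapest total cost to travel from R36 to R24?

15 hops' cost

Enumerating some paths:
R36 → R34 → R2 → R24: 6+10+4 = 20
R36 → R8 → R2 → R24: 6+5+4 = 15
The minimum is 15 hops' cost via R36 → R8 → R2 → R24.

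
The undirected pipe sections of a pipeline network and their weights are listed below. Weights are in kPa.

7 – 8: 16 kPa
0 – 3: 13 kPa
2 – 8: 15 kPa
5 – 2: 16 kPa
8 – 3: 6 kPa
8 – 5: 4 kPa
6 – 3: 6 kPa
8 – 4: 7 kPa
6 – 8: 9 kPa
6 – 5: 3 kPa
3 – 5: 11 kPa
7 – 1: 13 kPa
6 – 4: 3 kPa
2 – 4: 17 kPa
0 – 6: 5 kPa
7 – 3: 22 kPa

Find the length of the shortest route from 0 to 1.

41 kPa

Candidate routes:
0–6–5–8–7–1: 5+3+4+16+13 = 41
0–6–8–7–1: 5+9+16+13 = 43
The minimum is 41 kPa via 0–6–5–8–7–1.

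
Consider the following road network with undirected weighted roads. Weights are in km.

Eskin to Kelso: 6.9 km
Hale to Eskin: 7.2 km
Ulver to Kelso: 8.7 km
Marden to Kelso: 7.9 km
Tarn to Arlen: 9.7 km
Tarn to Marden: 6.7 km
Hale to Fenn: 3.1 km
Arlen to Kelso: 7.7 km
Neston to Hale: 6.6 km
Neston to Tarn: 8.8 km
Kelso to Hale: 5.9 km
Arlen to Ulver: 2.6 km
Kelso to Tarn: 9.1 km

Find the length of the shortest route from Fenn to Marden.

Compare a few routes:
Fenn–Hale–Eskin–Kelso–Marden: 3.1+7.2+6.9+7.9 = 25.1
Fenn–Hale–Kelso–Tarn–Marden: 3.1+5.9+9.1+6.7 = 24.8
Fenn–Hale–Kelso–Marden: 3.1+5.9+7.9 = 16.9
The minimum is 16.9 km via Fenn–Hale–Kelso–Marden.

16.9 km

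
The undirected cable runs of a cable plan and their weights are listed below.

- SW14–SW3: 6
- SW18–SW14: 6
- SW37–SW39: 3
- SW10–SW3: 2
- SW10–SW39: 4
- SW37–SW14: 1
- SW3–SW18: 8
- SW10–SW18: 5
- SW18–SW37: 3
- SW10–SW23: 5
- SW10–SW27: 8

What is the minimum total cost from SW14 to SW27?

16

Shortest distances from SW14:
SW14: 0
SW37: 1  (via SW14)
SW39: 4  (via SW37)
SW18: 4  (via SW37)
SW3: 6  (via SW14)
SW10: 8  (via SW39)
SW23: 13  (via SW10)
SW27: 16  (via SW10)
Shortest route: SW14 → SW37 → SW39 → SW10 → SW27 = 16.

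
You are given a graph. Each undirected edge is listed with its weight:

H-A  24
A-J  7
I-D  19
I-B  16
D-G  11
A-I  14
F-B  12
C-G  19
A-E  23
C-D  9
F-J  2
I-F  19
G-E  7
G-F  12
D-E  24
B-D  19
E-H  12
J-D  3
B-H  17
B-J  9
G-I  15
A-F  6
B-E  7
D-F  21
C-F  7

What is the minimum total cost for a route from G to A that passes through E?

30

Best G to E: G–E costing 7
Best E to A: E–A costing 23
Total via E: 7 + 23 = 30.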